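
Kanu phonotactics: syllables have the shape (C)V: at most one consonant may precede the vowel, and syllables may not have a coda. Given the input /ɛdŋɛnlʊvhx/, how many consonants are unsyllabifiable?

The consonants /d/, /n/, /v/, /h/, /x/ cannot be parsed into a legal (C)V syllable (no codas are permitted; onsets are limited to one consonant).

5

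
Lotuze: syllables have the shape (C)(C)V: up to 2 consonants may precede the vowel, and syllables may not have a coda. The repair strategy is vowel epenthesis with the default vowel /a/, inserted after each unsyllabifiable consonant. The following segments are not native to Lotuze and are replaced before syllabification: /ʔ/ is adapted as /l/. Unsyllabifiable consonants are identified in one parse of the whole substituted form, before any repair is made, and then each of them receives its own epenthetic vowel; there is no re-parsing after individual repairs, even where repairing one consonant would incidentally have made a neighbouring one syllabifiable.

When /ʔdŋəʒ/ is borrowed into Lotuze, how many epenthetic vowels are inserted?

After substitution the input is /ldŋəʒ/.
The unsyllabifiable consonants are /l/, /ʒ/; each receives one epenthetic vowel.

2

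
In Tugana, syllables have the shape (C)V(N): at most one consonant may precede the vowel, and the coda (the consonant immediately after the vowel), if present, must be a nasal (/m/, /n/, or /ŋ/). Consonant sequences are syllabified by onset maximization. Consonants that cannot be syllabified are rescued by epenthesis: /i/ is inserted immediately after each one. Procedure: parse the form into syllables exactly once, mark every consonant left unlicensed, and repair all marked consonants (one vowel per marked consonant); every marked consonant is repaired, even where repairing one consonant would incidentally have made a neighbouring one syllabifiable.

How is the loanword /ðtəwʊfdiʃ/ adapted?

ðitəwʊfidiʃi

Syllabifying with onset maximization leaves /ð/, /f/, /ʃ/ stranded (only a nasal (/m/, /n/, or /ŋ/) is licensed in coda position; onsets are limited to one consonant).
Inserting the epenthetic vowel yields /ð/ → /ði/, /f/ → /fi/, /ʃ/ → /ʃi/.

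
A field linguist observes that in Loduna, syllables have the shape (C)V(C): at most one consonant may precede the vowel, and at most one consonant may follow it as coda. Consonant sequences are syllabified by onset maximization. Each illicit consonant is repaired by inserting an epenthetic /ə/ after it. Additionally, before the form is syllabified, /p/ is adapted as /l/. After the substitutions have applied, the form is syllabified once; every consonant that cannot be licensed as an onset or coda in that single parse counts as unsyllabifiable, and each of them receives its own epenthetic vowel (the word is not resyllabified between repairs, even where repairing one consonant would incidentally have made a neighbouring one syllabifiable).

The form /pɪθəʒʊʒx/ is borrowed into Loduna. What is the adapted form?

Substitution: /p/ → /l/, giving /lɪθəʒʊʒx/.
The consonants /x/ cannot be parsed into a legal (C)V(C) syllable (at most one coda consonant is licensed; onsets are limited to one consonant).
Epenthesis after each stranded consonant: /x/ → /xə/.

lɪθəʒʊʒxə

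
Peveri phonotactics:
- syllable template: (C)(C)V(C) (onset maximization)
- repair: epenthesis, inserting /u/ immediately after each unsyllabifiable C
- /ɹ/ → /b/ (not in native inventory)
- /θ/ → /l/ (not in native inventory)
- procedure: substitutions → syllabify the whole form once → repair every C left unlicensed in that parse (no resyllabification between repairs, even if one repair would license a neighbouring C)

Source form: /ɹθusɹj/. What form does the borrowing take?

blusbuju

Substitution: /ɹ/ → /b/, /θ/ → /l/, giving /blusbj/.
Syllabifying with onset maximization leaves /b/, /j/ stranded (at most one coda consonant is licensed; onsets may contain at most 2 consonants).
Each unlicensed consonant becomes the onset of a new syllable: /b/ → /bu/, /j/ → /ju/.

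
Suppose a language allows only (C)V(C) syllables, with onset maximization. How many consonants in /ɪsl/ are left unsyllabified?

1

Under (C)V(C), the unsyllabifiable consonants are /l/ (at most one coda consonant is licensed; onsets are limited to one consonant).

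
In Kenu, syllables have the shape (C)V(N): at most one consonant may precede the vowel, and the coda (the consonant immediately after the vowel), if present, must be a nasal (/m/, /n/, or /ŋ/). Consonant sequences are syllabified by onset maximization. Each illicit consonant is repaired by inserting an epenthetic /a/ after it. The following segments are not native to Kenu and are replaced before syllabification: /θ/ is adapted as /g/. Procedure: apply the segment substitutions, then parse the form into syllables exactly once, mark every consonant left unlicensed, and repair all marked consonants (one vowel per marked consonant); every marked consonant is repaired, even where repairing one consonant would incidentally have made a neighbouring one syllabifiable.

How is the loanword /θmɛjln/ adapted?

gamɛjalana

Substitution: /θ/ → /g/, giving /gmɛjln/.
The consonants /g/, /j/, /l/, /n/ cannot be parsed into a legal (C)V(N) syllable (only a nasal (/m/, /n/, or /ŋ/) is licensed in coda position; onsets are limited to one consonant).
Each unlicensed consonant becomes the onset of a new syllable: /g/ → /ga/, /j/ → /ja/, /l/ → /la/, /n/ → /na/.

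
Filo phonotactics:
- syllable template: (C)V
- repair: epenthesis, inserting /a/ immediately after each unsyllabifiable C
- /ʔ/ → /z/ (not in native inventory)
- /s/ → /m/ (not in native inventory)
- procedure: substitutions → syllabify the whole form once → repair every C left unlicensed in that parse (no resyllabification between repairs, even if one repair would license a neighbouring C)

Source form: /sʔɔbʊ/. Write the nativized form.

mazɔbʊ

Substitution: /s/ → /m/, /ʔ/ → /z/, giving /mzɔbʊ/.
Under (C)V, the unsyllabifiable consonants are /m/ (no codas are permitted; onsets are limited to one consonant).
Inserting the epenthetic vowel yields /m/ → /ma/.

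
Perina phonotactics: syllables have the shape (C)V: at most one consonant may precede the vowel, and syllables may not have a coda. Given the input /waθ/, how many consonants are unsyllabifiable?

Under (C)V, the unsyllabifiable consonants are /θ/ (no codas are permitted; onsets are limited to one consonant).

1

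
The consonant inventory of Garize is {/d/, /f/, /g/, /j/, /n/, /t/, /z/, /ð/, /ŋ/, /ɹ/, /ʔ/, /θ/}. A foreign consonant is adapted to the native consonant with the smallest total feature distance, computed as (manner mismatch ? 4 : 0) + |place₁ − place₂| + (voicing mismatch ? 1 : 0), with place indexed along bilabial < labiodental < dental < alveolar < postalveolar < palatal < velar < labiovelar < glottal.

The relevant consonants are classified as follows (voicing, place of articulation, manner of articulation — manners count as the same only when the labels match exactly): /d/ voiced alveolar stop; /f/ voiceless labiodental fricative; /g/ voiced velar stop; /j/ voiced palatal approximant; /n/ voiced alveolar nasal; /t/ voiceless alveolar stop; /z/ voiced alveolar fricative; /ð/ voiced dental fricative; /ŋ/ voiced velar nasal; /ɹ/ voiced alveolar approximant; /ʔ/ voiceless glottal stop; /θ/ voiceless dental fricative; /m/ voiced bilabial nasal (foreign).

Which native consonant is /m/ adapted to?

n

/n/ is closest: same manner (nasal), place distance 3 (bilabial→alveolar), same voicing; total 3. Next closest is /f/ at distance 6.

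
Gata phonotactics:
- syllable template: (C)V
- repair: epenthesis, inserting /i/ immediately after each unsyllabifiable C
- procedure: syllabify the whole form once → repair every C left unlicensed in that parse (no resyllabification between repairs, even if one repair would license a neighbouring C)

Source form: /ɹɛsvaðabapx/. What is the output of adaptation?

The consonants /s/, /p/, /x/ cannot be parsed into a legal (C)V syllable (no codas are permitted; onsets are limited to one consonant).
Each unlicensed consonant becomes the onset of a new syllable: /s/ → /si/, /p/ → /pi/, /x/ → /xi/.

ɹɛsivaðabapixi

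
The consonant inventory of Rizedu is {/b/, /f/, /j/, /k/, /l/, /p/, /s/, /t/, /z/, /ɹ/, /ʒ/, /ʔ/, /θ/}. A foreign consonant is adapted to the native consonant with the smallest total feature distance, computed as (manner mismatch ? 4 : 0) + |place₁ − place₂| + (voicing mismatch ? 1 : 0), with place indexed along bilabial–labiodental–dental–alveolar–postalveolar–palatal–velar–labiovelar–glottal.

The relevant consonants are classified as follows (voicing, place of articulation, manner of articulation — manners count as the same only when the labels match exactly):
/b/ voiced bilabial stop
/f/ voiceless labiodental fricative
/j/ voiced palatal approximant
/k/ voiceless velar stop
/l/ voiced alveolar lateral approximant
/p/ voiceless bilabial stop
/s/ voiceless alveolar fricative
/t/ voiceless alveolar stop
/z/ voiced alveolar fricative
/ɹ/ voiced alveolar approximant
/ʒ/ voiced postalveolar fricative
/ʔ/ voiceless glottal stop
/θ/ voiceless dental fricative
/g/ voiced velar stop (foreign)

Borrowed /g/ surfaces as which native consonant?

k

/k/ is closest: same manner (stop), place distance 0 (velar→velar), voicing differs (+1); total 1. Next closest is /ʔ/ at distance 3.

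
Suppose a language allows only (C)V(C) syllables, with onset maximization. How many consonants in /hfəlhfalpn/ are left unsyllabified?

4

Under (C)V(C), the unsyllabifiable consonants are /h/, /h/, /p/, /n/ (at most one coda consonant is licensed; onsets are limited to one consonant).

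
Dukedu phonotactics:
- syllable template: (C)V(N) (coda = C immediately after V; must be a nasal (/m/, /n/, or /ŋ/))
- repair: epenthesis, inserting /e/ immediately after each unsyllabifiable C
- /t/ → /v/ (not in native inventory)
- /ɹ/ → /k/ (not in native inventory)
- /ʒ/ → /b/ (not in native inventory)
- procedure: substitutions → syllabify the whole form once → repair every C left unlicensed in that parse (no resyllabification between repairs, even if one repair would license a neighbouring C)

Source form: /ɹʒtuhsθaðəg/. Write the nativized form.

Substitution: /ɹ/ → /k/, /ʒ/ → /b/, /t/ → /v/, giving /kbvuhsθaðəg/.
The consonants /k/, /b/, /h/, /s/, /g/ cannot be parsed into a legal (C)V(N) syllable (only a nasal (/m/, /n/, or /ŋ/) is licensed in coda position; onsets are limited to one consonant).
Inserting the epenthetic vowel yields /k/ → /ke/, /b/ → /be/, /h/ → /he/, /s/ → /se/, /g/ → /ge/.

kebevuheseθaðəge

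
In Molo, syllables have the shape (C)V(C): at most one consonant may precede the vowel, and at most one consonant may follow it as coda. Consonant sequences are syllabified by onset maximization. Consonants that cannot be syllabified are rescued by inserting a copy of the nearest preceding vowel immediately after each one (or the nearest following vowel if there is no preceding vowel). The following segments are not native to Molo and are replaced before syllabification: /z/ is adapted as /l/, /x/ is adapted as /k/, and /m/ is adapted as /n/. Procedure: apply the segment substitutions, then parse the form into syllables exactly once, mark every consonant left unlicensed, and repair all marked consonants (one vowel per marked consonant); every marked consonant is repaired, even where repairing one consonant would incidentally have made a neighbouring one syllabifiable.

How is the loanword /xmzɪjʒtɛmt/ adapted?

kɪnɪlɪjʒɪtɛntɛ

Substitution: /x/ → /k/, /m/ → /n/, /z/ → /l/, giving /knlɪjʒtɛnt/.
Under (C)V(C), the unsyllabifiable consonants are /k/, /n/, /ʒ/, /t/ (at most one coda consonant is licensed; onsets are limited to one consonant).
Inserting the epenthetic vowel yields /k/ → /kɪ/, /n/ → /nɪ/, /ʒ/ → /ʒɪ/, /t/ → /tɛ/.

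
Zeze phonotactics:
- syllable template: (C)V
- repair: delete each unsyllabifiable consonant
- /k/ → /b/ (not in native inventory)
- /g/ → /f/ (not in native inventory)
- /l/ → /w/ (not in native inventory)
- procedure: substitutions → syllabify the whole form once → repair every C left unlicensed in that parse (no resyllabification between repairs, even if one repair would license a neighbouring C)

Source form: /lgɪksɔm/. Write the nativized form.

Substitution: /l/ → /w/, /g/ → /f/, /k/ → /b/, giving /wfɪbsɔm/.
The consonants /w/, /b/, /m/ cannot be parsed into a legal (C)V syllable (no codas are permitted; onsets are limited to one consonant).
Deleting the stranded consonants removes /w/, /b/, /m/.

fɪsɔ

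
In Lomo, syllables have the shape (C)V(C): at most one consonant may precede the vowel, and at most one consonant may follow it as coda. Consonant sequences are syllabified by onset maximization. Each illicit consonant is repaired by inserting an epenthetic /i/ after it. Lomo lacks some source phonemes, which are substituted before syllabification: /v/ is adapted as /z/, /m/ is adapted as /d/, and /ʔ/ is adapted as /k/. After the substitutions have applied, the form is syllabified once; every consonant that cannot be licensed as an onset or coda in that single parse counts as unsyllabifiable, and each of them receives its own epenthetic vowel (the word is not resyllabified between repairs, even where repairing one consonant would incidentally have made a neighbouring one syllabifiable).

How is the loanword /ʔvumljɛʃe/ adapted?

kizudlijɛʃe

Substitution: /ʔ/ → /k/, /v/ → /z/, /m/ → /d/, giving /kzudljɛʃe/.
Syllabifying with onset maximization leaves /k/, /l/ stranded (at most one coda consonant is licensed; onsets are limited to one consonant).
Epenthesis after each stranded consonant: /k/ → /ki/, /l/ → /li/.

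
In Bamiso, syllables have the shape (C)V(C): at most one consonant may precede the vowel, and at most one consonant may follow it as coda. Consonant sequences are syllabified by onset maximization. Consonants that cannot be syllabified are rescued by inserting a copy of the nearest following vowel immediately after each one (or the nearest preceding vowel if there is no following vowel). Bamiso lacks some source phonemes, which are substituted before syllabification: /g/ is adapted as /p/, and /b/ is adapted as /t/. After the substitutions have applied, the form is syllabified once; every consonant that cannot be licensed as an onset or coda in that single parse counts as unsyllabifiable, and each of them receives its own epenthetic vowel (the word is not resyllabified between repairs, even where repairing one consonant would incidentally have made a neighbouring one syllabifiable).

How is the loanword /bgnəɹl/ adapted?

təpənəɹlə

Substitution: /b/ → /t/, /g/ → /p/, giving /tpnəɹl/.
Under (C)V(C), the unsyllabifiable consonants are /t/, /p/, /l/ (at most one coda consonant is licensed; onsets are limited to one consonant).
Epenthesis after each stranded consonant: /t/ → /tə/, /p/ → /pə/, /l/ → /lə/.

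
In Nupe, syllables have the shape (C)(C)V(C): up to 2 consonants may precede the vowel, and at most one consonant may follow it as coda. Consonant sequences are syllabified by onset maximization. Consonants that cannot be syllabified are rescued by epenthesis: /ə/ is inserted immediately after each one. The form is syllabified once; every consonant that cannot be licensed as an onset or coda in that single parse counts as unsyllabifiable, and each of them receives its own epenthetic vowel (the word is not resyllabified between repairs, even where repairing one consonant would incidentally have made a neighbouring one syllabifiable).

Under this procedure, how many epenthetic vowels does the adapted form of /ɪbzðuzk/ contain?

The unsyllabifiable consonants are /k/; each receives one epenthetic vowel.

1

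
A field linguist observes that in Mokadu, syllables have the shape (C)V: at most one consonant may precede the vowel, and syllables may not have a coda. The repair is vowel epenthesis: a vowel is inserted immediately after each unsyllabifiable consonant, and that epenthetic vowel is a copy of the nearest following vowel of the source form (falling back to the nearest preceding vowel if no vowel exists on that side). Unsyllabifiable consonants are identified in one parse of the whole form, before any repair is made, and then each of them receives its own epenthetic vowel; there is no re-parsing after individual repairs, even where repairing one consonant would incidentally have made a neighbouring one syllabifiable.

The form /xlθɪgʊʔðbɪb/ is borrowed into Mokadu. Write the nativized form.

xɪlɪθɪgʊʔɪðɪbɪbɪ

The consonants /x/, /l/, /ʔ/, /ð/, /b/ cannot be parsed into a legal (C)V syllable (no codas are permitted; onsets are limited to one consonant).
Each unlicensed consonant becomes the onset of a new syllable: /x/ → /xɪ/, /l/ → /lɪ/, /ʔ/ → /ʔɪ/, /ð/ → /ðɪ/, /b/ → /bɪ/.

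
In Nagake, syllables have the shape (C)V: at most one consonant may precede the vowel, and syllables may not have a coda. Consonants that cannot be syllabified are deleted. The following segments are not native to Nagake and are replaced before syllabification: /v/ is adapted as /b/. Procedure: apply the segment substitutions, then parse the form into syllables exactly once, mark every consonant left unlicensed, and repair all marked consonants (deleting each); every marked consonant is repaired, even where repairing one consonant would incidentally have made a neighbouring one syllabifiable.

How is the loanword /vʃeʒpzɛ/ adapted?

ʃezɛ

Substitution: /v/ → /b/, giving /bʃeʒpzɛ/.
The consonants /b/, /ʒ/, /p/ cannot be parsed into a legal (C)V syllable (no codas are permitted; onsets are limited to one consonant).
Deletion applies to /b/, /ʒ/, /p/.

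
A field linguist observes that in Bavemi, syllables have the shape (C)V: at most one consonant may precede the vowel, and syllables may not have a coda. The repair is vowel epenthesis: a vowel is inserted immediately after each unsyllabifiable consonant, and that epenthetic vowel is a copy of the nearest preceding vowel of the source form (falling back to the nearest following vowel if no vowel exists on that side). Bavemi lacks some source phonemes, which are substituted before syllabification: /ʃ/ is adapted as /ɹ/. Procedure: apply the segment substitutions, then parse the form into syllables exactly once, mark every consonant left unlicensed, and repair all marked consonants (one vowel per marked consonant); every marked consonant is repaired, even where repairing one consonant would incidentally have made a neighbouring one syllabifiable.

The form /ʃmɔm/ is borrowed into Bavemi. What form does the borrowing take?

ɹɔmɔmɔ

Substitution: /ʃ/ → /ɹ/, giving /ɹmɔm/.
Syllabifying with onset maximization leaves /ɹ/, /m/ stranded (no codas are permitted; onsets are limited to one consonant).
Inserting the epenthetic vowel yields /ɹ/ → /ɹɔ/, /m/ → /mɔ/.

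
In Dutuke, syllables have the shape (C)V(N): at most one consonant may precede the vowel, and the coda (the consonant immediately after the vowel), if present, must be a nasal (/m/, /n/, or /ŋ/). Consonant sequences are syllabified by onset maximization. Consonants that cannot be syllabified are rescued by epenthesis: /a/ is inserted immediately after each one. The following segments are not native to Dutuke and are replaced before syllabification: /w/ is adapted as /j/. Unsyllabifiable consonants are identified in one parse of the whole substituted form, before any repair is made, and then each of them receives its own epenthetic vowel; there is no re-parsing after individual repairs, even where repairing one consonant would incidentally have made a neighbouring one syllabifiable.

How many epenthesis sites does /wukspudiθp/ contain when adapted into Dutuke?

4

After substitution the input is /jukspudiθp/.
The unsyllabifiable consonants are /k/, /s/, /θ/, /p/; each receives one epenthetic vowel.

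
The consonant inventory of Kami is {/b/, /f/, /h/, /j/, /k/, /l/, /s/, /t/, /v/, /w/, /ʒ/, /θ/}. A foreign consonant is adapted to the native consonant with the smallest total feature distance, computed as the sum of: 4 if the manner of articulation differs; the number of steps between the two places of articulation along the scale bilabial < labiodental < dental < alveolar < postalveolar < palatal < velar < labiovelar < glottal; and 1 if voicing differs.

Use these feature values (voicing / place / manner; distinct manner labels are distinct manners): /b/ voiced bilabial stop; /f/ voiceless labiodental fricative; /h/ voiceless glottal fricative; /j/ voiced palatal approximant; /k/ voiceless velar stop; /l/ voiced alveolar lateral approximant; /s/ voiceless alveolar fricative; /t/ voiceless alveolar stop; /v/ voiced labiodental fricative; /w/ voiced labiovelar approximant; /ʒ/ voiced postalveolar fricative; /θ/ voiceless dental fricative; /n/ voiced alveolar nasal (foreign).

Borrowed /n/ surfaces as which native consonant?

l

/l/ is closest: manner differs (nasal→lateral approximant, +4), place distance 0 (alveolar→alveolar), same voicing; total 4. Next closest is /s/ at distance 5.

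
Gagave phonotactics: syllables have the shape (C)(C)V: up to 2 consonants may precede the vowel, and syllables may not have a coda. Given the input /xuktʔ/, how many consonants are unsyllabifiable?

The consonants /k/, /t/, /ʔ/ cannot be parsed into a legal (C)(C)V syllable (no codas are permitted; onsets may contain at most 2 consonants).

3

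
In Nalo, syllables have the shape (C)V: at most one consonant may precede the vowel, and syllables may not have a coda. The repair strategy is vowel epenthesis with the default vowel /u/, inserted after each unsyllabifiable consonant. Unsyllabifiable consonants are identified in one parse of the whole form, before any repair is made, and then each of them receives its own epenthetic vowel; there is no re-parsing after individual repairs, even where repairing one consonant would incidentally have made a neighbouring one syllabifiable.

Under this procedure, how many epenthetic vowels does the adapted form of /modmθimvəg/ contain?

4

The unsyllabifiable consonants are /d/, /m/, /m/, /g/; each receives one epenthetic vowel.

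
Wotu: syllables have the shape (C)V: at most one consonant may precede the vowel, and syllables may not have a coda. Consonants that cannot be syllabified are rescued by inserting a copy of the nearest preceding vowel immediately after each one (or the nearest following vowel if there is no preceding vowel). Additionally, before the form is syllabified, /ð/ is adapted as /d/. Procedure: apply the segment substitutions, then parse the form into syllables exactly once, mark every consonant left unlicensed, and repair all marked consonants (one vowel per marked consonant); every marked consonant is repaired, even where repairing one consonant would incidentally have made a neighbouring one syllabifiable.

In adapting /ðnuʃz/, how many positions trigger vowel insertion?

3

After substitution the input is /dnuʃz/.
The unsyllabifiable consonants are /d/, /ʃ/, /z/; each receives one epenthetic vowel.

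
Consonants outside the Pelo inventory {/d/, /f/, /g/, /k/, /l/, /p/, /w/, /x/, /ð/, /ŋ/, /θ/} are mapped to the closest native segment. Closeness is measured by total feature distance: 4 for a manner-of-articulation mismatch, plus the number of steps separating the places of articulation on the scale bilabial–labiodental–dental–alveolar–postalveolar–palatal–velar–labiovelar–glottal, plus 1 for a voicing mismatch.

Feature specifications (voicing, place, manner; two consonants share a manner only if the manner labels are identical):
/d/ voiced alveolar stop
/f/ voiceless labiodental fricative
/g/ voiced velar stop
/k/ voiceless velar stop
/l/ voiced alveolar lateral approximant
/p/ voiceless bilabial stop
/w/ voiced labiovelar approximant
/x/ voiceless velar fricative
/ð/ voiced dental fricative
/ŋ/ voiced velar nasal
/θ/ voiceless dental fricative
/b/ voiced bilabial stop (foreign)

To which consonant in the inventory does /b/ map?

/p/ is closest: same manner (stop), place distance 0 (bilabial→bilabial), voicing differs (+1); total 1. Next closest is /d/ at distance 3.

p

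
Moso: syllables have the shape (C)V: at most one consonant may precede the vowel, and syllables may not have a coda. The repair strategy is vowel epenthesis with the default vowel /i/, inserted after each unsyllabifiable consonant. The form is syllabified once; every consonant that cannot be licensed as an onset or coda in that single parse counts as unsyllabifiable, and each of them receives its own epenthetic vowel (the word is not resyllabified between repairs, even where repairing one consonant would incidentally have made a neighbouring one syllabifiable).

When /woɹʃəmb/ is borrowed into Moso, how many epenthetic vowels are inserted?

3

The unsyllabifiable consonants are /ɹ/, /m/, /b/; each receives one epenthetic vowel.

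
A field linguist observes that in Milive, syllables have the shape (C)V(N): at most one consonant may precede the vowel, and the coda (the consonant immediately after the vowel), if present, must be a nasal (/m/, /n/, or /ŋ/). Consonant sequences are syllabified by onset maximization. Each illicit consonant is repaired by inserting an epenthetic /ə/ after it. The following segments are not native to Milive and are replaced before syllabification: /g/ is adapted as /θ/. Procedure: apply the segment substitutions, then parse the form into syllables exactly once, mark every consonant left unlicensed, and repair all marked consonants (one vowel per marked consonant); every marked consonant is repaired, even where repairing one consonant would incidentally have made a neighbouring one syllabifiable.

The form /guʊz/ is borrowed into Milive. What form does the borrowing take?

θuʊzə

Substitution: /g/ → /θ/, giving /θuʊz/.
Under (C)V(N), the unsyllabifiable consonants are /z/ (only a nasal (/m/, /n/, or /ŋ/) is licensed in coda position; onsets are limited to one consonant).
Epenthesis after each stranded consonant: /z/ → /zə/.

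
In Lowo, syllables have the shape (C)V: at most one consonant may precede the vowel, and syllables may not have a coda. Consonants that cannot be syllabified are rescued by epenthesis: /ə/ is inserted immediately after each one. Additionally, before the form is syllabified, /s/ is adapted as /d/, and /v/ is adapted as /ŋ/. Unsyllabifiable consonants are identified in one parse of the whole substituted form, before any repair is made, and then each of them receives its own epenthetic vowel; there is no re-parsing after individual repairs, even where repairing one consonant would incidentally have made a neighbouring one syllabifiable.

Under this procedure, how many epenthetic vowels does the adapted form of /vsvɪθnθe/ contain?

After substitution the input is /ŋdŋɪθnθe/.
The unsyllabifiable consonants are /ŋ/, /d/, /θ/, /n/; each receives one epenthetic vowel.

4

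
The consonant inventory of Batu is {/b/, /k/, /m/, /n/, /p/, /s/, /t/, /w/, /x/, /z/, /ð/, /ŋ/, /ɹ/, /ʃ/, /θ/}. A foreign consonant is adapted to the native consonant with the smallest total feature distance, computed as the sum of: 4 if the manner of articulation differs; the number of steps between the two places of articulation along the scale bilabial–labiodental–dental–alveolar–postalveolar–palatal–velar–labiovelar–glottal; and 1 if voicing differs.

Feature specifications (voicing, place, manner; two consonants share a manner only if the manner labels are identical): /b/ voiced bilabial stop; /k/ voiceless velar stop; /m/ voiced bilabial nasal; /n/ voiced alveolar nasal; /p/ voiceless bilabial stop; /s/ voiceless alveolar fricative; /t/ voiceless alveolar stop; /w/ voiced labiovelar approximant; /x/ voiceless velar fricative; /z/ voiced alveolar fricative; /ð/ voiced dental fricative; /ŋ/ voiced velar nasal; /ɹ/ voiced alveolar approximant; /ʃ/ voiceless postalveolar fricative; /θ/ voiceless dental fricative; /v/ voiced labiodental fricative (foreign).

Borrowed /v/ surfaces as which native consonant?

/ð/ is closest: same manner (fricative), place distance 1 (labiodental→dental), same voicing; total 1. Next closest is /z/ at distance 2.

ð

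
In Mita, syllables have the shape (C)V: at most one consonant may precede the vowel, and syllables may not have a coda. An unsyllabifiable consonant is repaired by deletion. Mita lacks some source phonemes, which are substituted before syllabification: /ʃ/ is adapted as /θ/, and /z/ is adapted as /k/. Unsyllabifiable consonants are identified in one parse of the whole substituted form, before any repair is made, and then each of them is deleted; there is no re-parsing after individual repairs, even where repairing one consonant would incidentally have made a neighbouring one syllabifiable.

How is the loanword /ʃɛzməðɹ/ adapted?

θɛmə

Substitution: /ʃ/ → /θ/, /z/ → /k/, giving /θɛkməðɹ/.
Under (C)V, the unsyllabifiable consonants are /k/, /ð/, /ɹ/ (no codas are permitted; onsets are limited to one consonant).
Each unlicensed consonant is deleted: /k/, /ð/, /ɹ/.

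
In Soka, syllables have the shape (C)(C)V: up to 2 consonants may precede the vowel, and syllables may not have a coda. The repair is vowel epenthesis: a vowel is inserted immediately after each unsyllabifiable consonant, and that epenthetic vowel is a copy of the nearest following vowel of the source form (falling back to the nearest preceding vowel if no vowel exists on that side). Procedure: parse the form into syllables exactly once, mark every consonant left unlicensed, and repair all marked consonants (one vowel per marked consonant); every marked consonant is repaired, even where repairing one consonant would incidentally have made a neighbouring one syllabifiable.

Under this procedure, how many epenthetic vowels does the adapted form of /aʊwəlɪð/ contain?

1

The unsyllabifiable consonants are /ð/; each receives one epenthetic vowel.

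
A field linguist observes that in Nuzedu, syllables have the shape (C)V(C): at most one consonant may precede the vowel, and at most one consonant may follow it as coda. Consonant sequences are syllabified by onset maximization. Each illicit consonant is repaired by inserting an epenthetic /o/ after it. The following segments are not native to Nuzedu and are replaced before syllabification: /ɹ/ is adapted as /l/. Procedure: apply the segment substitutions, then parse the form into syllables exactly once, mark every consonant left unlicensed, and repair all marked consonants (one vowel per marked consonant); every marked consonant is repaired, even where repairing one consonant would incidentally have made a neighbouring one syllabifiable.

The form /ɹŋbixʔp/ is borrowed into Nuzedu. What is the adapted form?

loŋobixʔopo

Substitution: /ɹ/ → /l/, giving /lŋbixʔp/.
The consonants /l/, /ŋ/, /ʔ/, /p/ cannot be parsed into a legal (C)V(C) syllable (at most one coda consonant is licensed; onsets are limited to one consonant).
Each unlicensed consonant becomes the onset of a new syllable: /l/ → /lo/, /ŋ/ → /ŋo/, /ʔ/ → /ʔo/, /p/ → /po/.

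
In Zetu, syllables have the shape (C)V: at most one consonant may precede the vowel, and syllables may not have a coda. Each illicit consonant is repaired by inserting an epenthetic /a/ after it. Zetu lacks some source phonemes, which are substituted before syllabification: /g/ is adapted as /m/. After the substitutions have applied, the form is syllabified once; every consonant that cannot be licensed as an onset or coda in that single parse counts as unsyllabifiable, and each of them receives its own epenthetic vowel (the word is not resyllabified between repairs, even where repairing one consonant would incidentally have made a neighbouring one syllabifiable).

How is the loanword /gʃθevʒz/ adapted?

maʃaθevaʒaza

Substitution: /g/ → /m/, giving /mʃθevʒz/.
The consonants /m/, /ʃ/, /v/, /ʒ/, /z/ cannot be parsed into a legal (C)V syllable (no codas are permitted; onsets are limited to one consonant).
Inserting the epenthetic vowel yields /m/ → /ma/, /ʃ/ → /ʃa/, /v/ → /va/, /ʒ/ → /ʒa/, /z/ → /za/.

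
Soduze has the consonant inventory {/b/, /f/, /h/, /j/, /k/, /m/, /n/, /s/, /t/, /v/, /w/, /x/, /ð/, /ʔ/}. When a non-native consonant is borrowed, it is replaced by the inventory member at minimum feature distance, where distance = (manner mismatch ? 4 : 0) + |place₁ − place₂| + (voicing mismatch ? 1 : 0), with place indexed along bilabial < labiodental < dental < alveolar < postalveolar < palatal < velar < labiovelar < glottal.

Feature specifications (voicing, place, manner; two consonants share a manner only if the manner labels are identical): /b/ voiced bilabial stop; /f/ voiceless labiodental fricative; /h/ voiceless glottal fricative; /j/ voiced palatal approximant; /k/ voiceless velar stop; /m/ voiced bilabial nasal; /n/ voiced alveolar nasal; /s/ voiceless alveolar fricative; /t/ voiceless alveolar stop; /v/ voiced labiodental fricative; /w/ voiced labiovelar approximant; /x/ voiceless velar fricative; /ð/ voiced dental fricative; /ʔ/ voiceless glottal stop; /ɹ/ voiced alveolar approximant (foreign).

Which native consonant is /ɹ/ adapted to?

/j/ is closest: same manner (approximant), place distance 2 (alveolar→palatal), same voicing; total 2. Next closest is /n/ at distance 4.

j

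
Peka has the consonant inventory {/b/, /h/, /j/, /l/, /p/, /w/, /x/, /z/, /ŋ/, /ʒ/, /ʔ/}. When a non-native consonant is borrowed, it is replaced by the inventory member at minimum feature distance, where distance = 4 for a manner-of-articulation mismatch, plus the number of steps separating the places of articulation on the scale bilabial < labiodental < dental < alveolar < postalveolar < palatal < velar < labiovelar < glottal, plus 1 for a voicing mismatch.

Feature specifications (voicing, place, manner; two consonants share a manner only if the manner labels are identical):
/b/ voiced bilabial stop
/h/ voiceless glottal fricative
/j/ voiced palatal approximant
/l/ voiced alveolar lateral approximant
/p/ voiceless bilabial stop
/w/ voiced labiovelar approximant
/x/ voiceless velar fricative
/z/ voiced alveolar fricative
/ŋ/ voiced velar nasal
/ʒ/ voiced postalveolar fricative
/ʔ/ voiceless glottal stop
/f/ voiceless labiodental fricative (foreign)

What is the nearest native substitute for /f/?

z

/z/ is closest: same manner (fricative), place distance 2 (labiodental→alveolar), voicing differs (+1); total 3. Next closest is /ʒ/ at distance 4.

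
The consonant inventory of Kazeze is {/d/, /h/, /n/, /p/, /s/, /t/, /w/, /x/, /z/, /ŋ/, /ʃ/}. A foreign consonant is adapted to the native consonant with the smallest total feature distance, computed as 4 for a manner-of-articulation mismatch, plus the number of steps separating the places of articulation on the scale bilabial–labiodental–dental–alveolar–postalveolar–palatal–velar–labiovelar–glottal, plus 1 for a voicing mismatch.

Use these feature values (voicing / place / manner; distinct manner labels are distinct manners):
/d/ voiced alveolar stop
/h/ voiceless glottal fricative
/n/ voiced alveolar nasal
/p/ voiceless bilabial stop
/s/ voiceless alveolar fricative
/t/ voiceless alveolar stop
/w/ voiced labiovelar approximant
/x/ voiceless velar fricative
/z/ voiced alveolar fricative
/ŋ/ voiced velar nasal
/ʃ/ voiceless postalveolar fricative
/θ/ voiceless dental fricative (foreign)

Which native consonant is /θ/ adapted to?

s

/s/ is closest: same manner (fricative), place distance 1 (dental→alveolar), same voicing; total 1. Next closest is /z/ at distance 2.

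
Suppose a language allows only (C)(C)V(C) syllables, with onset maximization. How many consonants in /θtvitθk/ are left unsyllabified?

3

Under (C)(C)V(C), the unsyllabifiable consonants are /θ/, /θ/, /k/ (at most one coda consonant is licensed; onsets may contain at most 2 consonants).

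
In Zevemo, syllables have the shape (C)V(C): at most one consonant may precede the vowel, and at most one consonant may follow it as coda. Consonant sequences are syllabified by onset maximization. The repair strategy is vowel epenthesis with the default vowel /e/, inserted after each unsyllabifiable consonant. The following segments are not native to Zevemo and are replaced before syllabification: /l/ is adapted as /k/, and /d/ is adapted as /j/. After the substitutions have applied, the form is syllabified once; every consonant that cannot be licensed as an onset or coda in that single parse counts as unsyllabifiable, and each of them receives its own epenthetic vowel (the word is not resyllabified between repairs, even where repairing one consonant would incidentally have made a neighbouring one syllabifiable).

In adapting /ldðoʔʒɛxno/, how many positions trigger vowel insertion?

After substitution the input is /kjðoʔʒɛxno/.
The unsyllabifiable consonants are /k/, /j/; each receives one epenthetic vowel.

2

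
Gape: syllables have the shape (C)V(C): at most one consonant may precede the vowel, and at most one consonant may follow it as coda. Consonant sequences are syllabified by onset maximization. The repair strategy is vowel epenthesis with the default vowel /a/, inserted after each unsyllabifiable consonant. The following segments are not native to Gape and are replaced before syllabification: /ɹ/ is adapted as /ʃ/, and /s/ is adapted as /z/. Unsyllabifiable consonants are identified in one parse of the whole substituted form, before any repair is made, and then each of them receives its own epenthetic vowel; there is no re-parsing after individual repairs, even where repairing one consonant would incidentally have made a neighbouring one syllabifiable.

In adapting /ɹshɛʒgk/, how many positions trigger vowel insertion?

4

After substitution the input is /ʃzhɛʒgk/.
The unsyllabifiable consonants are /ʃ/, /z/, /g/, /k/; each receives one epenthetic vowel.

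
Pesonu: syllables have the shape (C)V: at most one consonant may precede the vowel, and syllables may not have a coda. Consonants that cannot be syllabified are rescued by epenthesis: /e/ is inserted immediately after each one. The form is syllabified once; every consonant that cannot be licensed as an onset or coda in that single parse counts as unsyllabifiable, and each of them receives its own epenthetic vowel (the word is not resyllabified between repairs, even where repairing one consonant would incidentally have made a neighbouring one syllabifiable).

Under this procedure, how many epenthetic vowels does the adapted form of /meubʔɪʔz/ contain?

3

The unsyllabifiable consonants are /b/, /ʔ/, /z/; each receives one epenthetic vowel.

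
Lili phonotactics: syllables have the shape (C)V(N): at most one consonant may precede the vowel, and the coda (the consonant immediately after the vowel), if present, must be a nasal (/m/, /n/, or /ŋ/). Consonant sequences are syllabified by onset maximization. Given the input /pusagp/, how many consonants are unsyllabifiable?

2

Under (C)V(N), the unsyllabifiable consonants are /g/, /p/ (only a nasal (/m/, /n/, or /ŋ/) is licensed in coda position; onsets are limited to one consonant).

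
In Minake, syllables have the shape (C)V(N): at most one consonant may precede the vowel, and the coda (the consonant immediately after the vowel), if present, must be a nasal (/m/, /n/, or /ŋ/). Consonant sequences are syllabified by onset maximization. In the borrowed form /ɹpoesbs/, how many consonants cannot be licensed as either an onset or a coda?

4

Syllabifying with onset maximization leaves /ɹ/, /s/, /b/, /s/ stranded (only a nasal (/m/, /n/, or /ŋ/) is licensed in coda position; onsets are limited to one consonant).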